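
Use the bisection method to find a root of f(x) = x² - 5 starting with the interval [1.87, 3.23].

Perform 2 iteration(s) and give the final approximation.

f(x) = x² - 5
Initial interval: [1.87, 3.23]

Iteration 1:
  c_1 = (1.870000 + 3.230000)/2 = 2.550000
  f(c_1) = f(2.550000) = 1.502500
  f(a) × f(c) < 0, new interval: [1.870000, 2.550000]
Iteration 2:
  c_2 = (1.870000 + 2.550000)/2 = 2.210000
  f(c_2) = f(2.210000) = -0.115900
  f(a) × f(c) ≥ 0, new interval: [2.210000, 2.550000]

After 2 iteration(s), the approximation is c_2 = 2.210000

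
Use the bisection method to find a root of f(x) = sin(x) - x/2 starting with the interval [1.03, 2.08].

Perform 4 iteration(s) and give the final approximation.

f(x) = sin(x) - x/2
Initial interval: [1.03, 2.08]

Iteration 1:
  c_1 = (1.030000 + 2.080000)/2 = 1.555000
  f(c_1) = f(1.555000) = 0.222375
  f(a) × f(c) ≥ 0, new interval: [1.555000, 2.080000]
Iteration 2:
  c_2 = (1.555000 + 2.080000)/2 = 1.817500
  f(c_2) = f(1.817500) = 0.060973
  f(a) × f(c) ≥ 0, new interval: [1.817500, 2.080000]
Iteration 3:
  c_3 = (1.817500 + 2.080000)/2 = 1.948750
  f(c_3) = f(1.948750) = -0.044953
  f(a) × f(c) < 0, new interval: [1.817500, 1.948750]
Iteration 4:
  c_4 = (1.817500 + 1.948750)/2 = 1.883125
  f(c_4) = f(1.883125) = 0.010058
  f(a) × f(c) ≥ 0, new interval: [1.883125, 1.948750]

After 4 iteration(s), the approximation is c_4 = 1.883125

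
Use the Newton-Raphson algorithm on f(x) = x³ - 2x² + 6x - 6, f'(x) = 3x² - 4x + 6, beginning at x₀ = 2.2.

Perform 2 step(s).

f(x) = x³ - 2x² + 6x - 6
f'(x) = 3x² - 4x + 6
x₀ = 2.2

Newton-Raphson formula: x_{n+1} = x_n - f(x_n)/f'(x_n)

Iteration 1:
  f(2.200000) = 8.168000
  f'(2.200000) = 11.720000
  x_1 = 2.200000 - 8.168000/11.720000 = 1.503072
Iteration 2:
  f(1.503072) = 1.895757
  f'(1.503072) = 6.765387
  x_2 = 1.503072 - 1.895757/6.765387 = 1.222857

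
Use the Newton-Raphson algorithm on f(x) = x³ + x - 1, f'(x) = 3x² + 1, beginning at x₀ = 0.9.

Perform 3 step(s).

f(x) = x³ + x - 1
f'(x) = 3x² + 1
x₀ = 0.9

Newton-Raphson formula: x_{n+1} = x_n - f(x_n)/f'(x_n)

Iteration 1:
  f(0.900000) = 0.629000
  f'(0.900000) = 3.430000
  x_1 = 0.900000 - 0.629000/3.430000 = 0.716618
Iteration 2:
  f(0.716618) = 0.084631
  f'(0.716618) = 2.540624
  x_2 = 0.716618 - 0.084631/2.540624 = 0.683307
Iteration 3:
  f(0.683307) = 0.002349
  f'(0.683307) = 2.400725
  x_3 = 0.683307 - 0.002349/2.400725 = 0.682329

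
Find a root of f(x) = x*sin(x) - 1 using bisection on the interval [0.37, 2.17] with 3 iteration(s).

f(x) = x*sin(x) - 1
Initial interval: [0.37, 2.17]

Iteration 1:
  c_1 = (0.370000 + 2.170000)/2 = 1.270000
  f(c_1) = f(1.270000) = 0.212978
  f(a) × f(c) < 0, new interval: [0.370000, 1.270000]
Iteration 2:
  c_2 = (0.370000 + 1.270000)/2 = 0.820000
  f(c_2) = f(0.820000) = -0.400460
  f(a) × f(c) ≥ 0, new interval: [0.820000, 1.270000]
Iteration 3:
  c_3 = (0.820000 + 1.270000)/2 = 1.045000
  f(c_3) = f(1.045000) = -0.096154
  f(a) × f(c) ≥ 0, new interval: [1.045000, 1.270000]

After 3 iteration(s), the approximation is c_3 = 1.045000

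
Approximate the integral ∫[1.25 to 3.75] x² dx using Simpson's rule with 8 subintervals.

f(x) = x²
a = 1.25, b = 3.75, n = 8
h = (b - a)/n = 0.312500

Simpson's rule: (h/3)[f(x₀) + 4f(x₁) + 2f(x₂) + ... + f(xₙ)]

x_0 = 1.2500, f(x_0) = 1.562500, coefficient = 1
x_1 = 1.5625, f(x_1) = 2.441406, coefficient = 4
x_2 = 1.8750, f(x_2) = 3.515625, coefficient = 2
x_3 = 2.1875, f(x_3) = 4.785156, coefficient = 4
x_4 = 2.5000, f(x_4) = 6.250000, coefficient = 2
x_5 = 2.8125, f(x_5) = 7.910156, coefficient = 4
x_6 = 3.1250, f(x_6) = 9.765625, coefficient = 2
x_7 = 3.4375, f(x_7) = 11.816406, coefficient = 4
x_8 = 3.7500, f(x_8) = 14.062500, coefficient = 1

I ≈ (0.312500/3) × 162.500000 = 16.927083
Exact value: 16.927083
Error: 0.000000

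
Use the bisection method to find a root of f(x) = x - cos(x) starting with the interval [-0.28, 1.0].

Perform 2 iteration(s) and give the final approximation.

f(x) = x - cos(x)
Initial interval: [-0.28, 1.0]

Iteration 1:
  c_1 = (-0.280000 + 1.000000)/2 = 0.360000
  f(c_1) = f(0.360000) = -0.575897
  f(a) × f(c) ≥ 0, new interval: [0.360000, 1.000000]
Iteration 2:
  c_2 = (0.360000 + 1.000000)/2 = 0.680000
  f(c_2) = f(0.680000) = -0.097573
  f(a) × f(c) ≥ 0, new interval: [0.680000, 1.000000]

After 2 iteration(s), the approximation is c_2 = 0.680000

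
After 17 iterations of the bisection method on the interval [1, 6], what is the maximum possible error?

Bisection error bound: |error| ≤ (b-a)/2^n
|error| ≤ (6 - 1)/2^17 = 5/2^17
|error| ≤ 0.0000381470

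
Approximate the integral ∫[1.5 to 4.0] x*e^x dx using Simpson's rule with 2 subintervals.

f(x) = x*e^x
a = 1.5, b = 4.0, n = 2
h = (b - a)/n = 1.250000

Simpson's rule: (h/3)[f(x₀) + 4f(x₁) + 2f(x₂) + ... + f(xₙ)]

x_0 = 1.5000, f(x_0) = 6.722534, coefficient = 1
x_1 = 2.7500, f(x_1) = 43.017238, coefficient = 4
x_2 = 4.0000, f(x_2) = 218.392600, coefficient = 1

I ≈ (1.250000/3) × 397.184084 = 165.493369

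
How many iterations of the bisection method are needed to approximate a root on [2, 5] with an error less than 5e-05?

We need (b-a)/2^n ≤ 5e-05
(5 - 2)/2^n ≤ 5e-05
3/2^n ≤ 5e-05
2^n ≥ 60000
n ≥ log₂(60000) = 15.87
n ≥ 16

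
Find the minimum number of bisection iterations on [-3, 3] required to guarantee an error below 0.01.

We need (b-a)/2^n ≤ 0.01
(3 - (-3))/2^n ≤ 0.01
6/2^n ≤ 0.01
2^n ≥ 600
n ≥ log₂(600) = 9.23
n ≥ 10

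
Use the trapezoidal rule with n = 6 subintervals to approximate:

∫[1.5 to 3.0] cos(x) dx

f(x) = cos(x)
a = 1.5, b = 3.0, n = 6
h = (b - a)/n = 0.250000

Trapezoidal rule: (h/2)[f(x₀) + 2f(x₁) + 2f(x₂) + ... + f(xₙ)]

x_0 = 1.5000, f(x_0) = 0.070737, coefficient = 1
x_1 = 1.7500, f(x_1) = -0.178246, coefficient = 2
x_2 = 2.0000, f(x_2) = -0.416147, coefficient = 2
x_3 = 2.2500, f(x_3) = -0.628174, coefficient = 2
x_4 = 2.5000, f(x_4) = -0.801144, coefficient = 2
x_5 = 2.7500, f(x_5) = -0.924302, coefficient = 2
x_6 = 3.0000, f(x_6) = -0.989992, coefficient = 1

I ≈ (0.250000/2) × -6.815280 = -0.851910
Exact value: -0.856375
Error: 0.004465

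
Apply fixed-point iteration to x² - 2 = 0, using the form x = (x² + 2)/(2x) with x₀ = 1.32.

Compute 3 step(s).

Equation: x² - 2 = 0
Fixed-point form: x = (x² + 2)/(2x)
x₀ = 1.32

x_1 = g(1.320000) = 1.417576
x_2 = g(1.417576) = 1.414218
x_3 = g(1.414218) = 1.414214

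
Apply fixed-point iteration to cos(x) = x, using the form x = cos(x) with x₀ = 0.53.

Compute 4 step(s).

Equation: cos(x) = x
Fixed-point form: x = cos(x)
x₀ = 0.53

x_1 = g(0.530000) = 0.862807
x_2 = g(0.862807) = 0.650308
x_3 = g(0.650308) = 0.795898
x_4 = g(0.795898) = 0.699644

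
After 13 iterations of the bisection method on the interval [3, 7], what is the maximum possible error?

Bisection error bound: |error| ≤ (b-a)/2^n
|error| ≤ (7 - 3)/2^13 = 4/2^13
|error| ≤ 0.0004882812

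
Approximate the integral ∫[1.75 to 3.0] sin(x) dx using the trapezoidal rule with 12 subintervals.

f(x) = sin(x)
a = 1.75, b = 3.0, n = 12
h = (b - a)/n = 0.104167

Trapezoidal rule: (h/2)[f(x₀) + 2f(x₁) + 2f(x₂) + ... + f(xₙ)]

x_0 = 1.7500, f(x_0) = 0.983986, coefficient = 1
x_1 = 1.8542, f(x_1) = 0.960119, coefficient = 2
x_2 = 1.9583, f(x_2) = 0.925843, coefficient = 2
x_3 = 2.0625, f(x_3) = 0.881530, coefficient = 2
x_4 = 2.1667, f(x_4) = 0.827660, coefficient = 2
x_5 = 2.2708, f(x_5) = 0.764818, coefficient = 2
x_6 = 2.3750, f(x_6) = 0.693685, coefficient = 2
x_7 = 2.4792, f(x_7) = 0.615032, coefficient = 2
x_8 = 2.5833, f(x_8) = 0.529711, coefficient = 2
x_9 = 2.6875, f(x_9) = 0.438647, coefficient = 2
x_10 = 2.7917, f(x_10) = 0.342828, coefficient = 2
x_11 = 2.8958, f(x_11) = 0.243293, coefficient = 2
x_12 = 3.0000, f(x_12) = 0.141120, coefficient = 1

I ≈ (0.104167/2) × 15.571436 = 0.811012
Exact value: 0.811746
Error: 0.000734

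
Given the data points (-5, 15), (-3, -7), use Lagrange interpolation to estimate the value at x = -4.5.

Lagrange interpolation formula:
P(x) = Σ yᵢ × Lᵢ(x)
where Lᵢ(x) = Π_{j≠i} (x - xⱼ)/(xᵢ - xⱼ)

L_0(-4.5) = (-4.5 - (-3))/(-5 - (-3)) = 0.750000
L_1(-4.5) = (-4.5 - (-5))/(-3 - (-5)) = 0.250000

P(-4.5) = 15×L_0(-4.5) + (-7)×L_1(-4.5)
P(-4.5) = 9.500000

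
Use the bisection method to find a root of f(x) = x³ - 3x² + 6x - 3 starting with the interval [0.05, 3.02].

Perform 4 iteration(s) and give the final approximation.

f(x) = x³ - 3x² + 6x - 3
Initial interval: [0.05, 3.02]

Iteration 1:
  c_1 = (0.050000 + 3.020000)/2 = 1.535000
  f(c_1) = f(1.535000) = 2.758130
  f(a) × f(c) < 0, new interval: [0.050000, 1.535000]
Iteration 2:
  c_2 = (0.050000 + 1.535000)/2 = 0.792500
  f(c_2) = f(0.792500) = 0.368566
  f(a) × f(c) < 0, new interval: [0.050000, 0.792500]
Iteration 3:
  c_3 = (0.050000 + 0.792500)/2 = 0.421250
  f(c_3) = f(0.421250) = -0.930103
  f(a) × f(c) ≥ 0, new interval: [0.421250, 0.792500]
Iteration 4:
  c_4 = (0.421250 + 0.792500)/2 = 0.606875
  f(c_4) = f(0.606875) = -0.240131
  f(a) × f(c) ≥ 0, new interval: [0.606875, 0.792500]

After 4 iteration(s), the approximation is c_4 = 0.606875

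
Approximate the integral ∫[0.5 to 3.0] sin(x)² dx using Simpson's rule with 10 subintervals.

f(x) = sin(x)²
a = 0.5, b = 3.0, n = 10
h = (b - a)/n = 0.250000

Simpson's rule: (h/3)[f(x₀) + 4f(x₁) + 2f(x₂) + ... + f(xₙ)]

x_0 = 0.5000, f(x_0) = 0.229849, coefficient = 1
x_1 = 0.7500, f(x_1) = 0.464631, coefficient = 4
x_2 = 1.0000, f(x_2) = 0.708073, coefficient = 2
x_3 = 1.2500, f(x_3) = 0.900572, coefficient = 4
x_4 = 1.5000, f(x_4) = 0.994996, coefficient = 2
x_5 = 1.7500, f(x_5) = 0.968228, coefficient = 4
x_6 = 2.0000, f(x_6) = 0.826822, coefficient = 2
x_7 = 2.2500, f(x_7) = 0.605398, coefficient = 4
x_8 = 2.5000, f(x_8) = 0.358169, coefficient = 2
x_9 = 2.7500, f(x_9) = 0.145665, coefficient = 4
x_10 = 3.0000, f(x_10) = 0.019915, coefficient = 1

I ≈ (0.250000/3) × 18.363863 = 1.530322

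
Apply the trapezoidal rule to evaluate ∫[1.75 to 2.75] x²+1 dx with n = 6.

f(x) = x²+1
a = 1.75, b = 2.75, n = 6
h = (b - a)/n = 0.166667

Trapezoidal rule: (h/2)[f(x₀) + 2f(x₁) + 2f(x₂) + ... + f(xₙ)]

x_0 = 1.7500, f(x_0) = 4.062500, coefficient = 1
x_1 = 1.9167, f(x_1) = 4.673611, coefficient = 2
x_2 = 2.0833, f(x_2) = 5.340278, coefficient = 2
x_3 = 2.2500, f(x_3) = 6.062500, coefficient = 2
x_4 = 2.4167, f(x_4) = 6.840278, coefficient = 2
x_5 = 2.5833, f(x_5) = 7.673611, coefficient = 2
x_6 = 2.7500, f(x_6) = 8.562500, coefficient = 1

I ≈ (0.166667/2) × 73.805556 = 6.150463
Exact value: 6.145833
Error: 0.004630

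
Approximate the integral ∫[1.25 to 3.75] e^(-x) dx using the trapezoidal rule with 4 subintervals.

f(x) = e^(-x)
a = 1.25, b = 3.75, n = 4
h = (b - a)/n = 0.625000

Trapezoidal rule: (h/2)[f(x₀) + 2f(x₁) + 2f(x₂) + ... + f(xₙ)]

x_0 = 1.2500, f(x_0) = 0.286505, coefficient = 1
x_1 = 1.8750, f(x_1) = 0.153355, coefficient = 2
x_2 = 2.5000, f(x_2) = 0.082085, coefficient = 2
x_3 = 3.1250, f(x_3) = 0.043937, coefficient = 2
x_4 = 3.7500, f(x_4) = 0.023518, coefficient = 1

I ≈ (0.625000/2) × 0.868776 = 0.271493
Exact value: 0.262987
Error: 0.008506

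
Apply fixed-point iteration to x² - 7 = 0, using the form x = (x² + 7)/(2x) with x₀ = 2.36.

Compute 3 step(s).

Equation: x² - 7 = 0
Fixed-point form: x = (x² + 7)/(2x)
x₀ = 2.36

x_1 = g(2.360000) = 2.663051
x_2 = g(2.663051) = 2.645808
x_3 = g(2.645808) = 2.645751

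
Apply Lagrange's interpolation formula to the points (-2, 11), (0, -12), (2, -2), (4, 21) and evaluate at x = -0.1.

Lagrange interpolation formula:
P(x) = Σ yᵢ × Lᵢ(x)
where Lᵢ(x) = Π_{j≠i} (x - xⱼ)/(xᵢ - xⱼ)

L_0(-0.1) = (-0.1 - 0)/(-2 - 0) × (-0.1 - 2)/(-2 - 2) × (-0.1 - 4)/(-2 - 4) = 0.017937
L_1(-0.1) = (-0.1 - (-2))/(0 - (-2)) × (-0.1 - 2)/(0 - 2) × (-0.1 - 4)/(0 - 4) = 1.022437
L_2(-0.1) = (-0.1 - (-2))/(2 - (-2)) × (-0.1 - 0)/(2 - 0) × (-0.1 - 4)/(2 - 4) = -0.048687
L_3(-0.1) = (-0.1 - (-2))/(4 - (-2)) × (-0.1 - 0)/(4 - 0) × (-0.1 - 2)/(4 - 2) = 0.008313

P(-0.1) = 11×L_0(-0.1) + (-12)×L_1(-0.1) + (-2)×L_2(-0.1) + 21×L_3(-0.1)
P(-0.1) = -11.800000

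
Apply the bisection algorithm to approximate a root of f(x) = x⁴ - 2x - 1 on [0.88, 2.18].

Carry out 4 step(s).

f(x) = x⁴ - 2x - 1
Initial interval: [0.88, 2.18]

Iteration 1:
  c_1 = (0.880000 + 2.180000)/2 = 1.530000
  f(c_1) = f(1.530000) = 1.419813
  f(a) × f(c) < 0, new interval: [0.880000, 1.530000]
Iteration 2:
  c_2 = (0.880000 + 1.530000)/2 = 1.205000
  f(c_2) = f(1.205000) = -1.301623
  f(a) × f(c) ≥ 0, new interval: [1.205000, 1.530000]
Iteration 3:
  c_3 = (1.205000 + 1.530000)/2 = 1.367500
  f(c_3) = f(1.367500) = -0.237890
  f(a) × f(c) ≥ 0, new interval: [1.367500, 1.530000]
Iteration 4:
  c_4 = (1.367500 + 1.530000)/2 = 1.448750
  f(c_4) = f(1.448750) = 0.507783
  f(a) × f(c) < 0, new interval: [1.367500, 1.448750]

After 4 iteration(s), the approximation is c_4 = 1.448750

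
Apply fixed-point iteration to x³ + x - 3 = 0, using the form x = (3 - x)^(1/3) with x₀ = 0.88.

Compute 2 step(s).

Equation: x³ + x - 3 = 0
Fixed-point form: x = (3 - x)^(1/3)
x₀ = 0.88

x_1 = g(0.880000) = 1.284632
x_2 = g(1.284632) = 1.197069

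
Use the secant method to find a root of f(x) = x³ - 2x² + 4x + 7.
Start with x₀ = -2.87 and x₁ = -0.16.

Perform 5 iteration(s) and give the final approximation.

f(x) = x³ - 2x² + 4x + 7
x₀ = -2.87, x₁ = -0.16

Secant formula: x_{n+1} = x_n - f(x_n)(x_n - x_{n-1})/(f(x_n) - f(x_{n-1}))

Iteration 1:
  f(-2.870000) = -44.593703
  f(-0.160000) = 6.304704
  x_2 = -0.160000 - 6.304704×(-0.160000 - (-2.870000))/(6.304704 - (-44.593703))
       = -0.495683
Iteration 2:
  f(-0.160000) = 6.304704
  f(-0.495683) = 4.404072
  x_3 = -0.495683 - 4.404072×(-0.495683 - (-0.160000))/(4.404072 - 6.304704)
       = -1.273516
Iteration 3:
  f(-0.495683) = 4.404072
  f(-1.273516) = -3.403195
  x_4 = -1.273516 - (-3.403195)×(-1.273516 - (-0.495683))/(-3.403195 - 4.404072)
       = -0.934458
Iteration 4:
  f(-1.273516) = -3.403195
  f(-0.934458) = 0.699764
  x_5 = -0.934458 - 0.699764×(-0.934458 - (-1.273516))/(0.699764 - (-3.403195))
       = -0.992285
Iteration 5:
  f(-0.934458) = 0.699764
  f(-0.992285) = 0.084570
  x_6 = -0.992285 - 0.084570×(-0.992285 - (-0.934458))/(0.084570 - 0.699764)
       = -1.000234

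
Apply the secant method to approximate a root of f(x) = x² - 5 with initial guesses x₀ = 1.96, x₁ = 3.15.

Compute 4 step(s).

f(x) = x² - 5
x₀ = 1.96, x₁ = 3.15

Secant formula: x_{n+1} = x_n - f(x_n)(x_n - x_{n-1})/(f(x_n) - f(x_{n-1}))

Iteration 1:
  f(1.960000) = -1.158400
  f(3.150000) = 4.922500
  x_2 = 3.150000 - 4.922500×(3.150000 - 1.960000)/(4.922500 - (-1.158400))
       = 2.186693
Iteration 2:
  f(3.150000) = 4.922500
  f(2.186693) = -0.218375
  x_3 = 2.186693 - (-0.218375)×(2.186693 - 3.150000)/(-0.218375 - 4.922500)
       = 2.227612
Iteration 3:
  f(2.186693) = -0.218375
  f(2.227612) = -0.037744
  x_4 = 2.227612 - (-0.037744)×(2.227612 - 2.186693)/(-0.037744 - (-0.218375))
       = 2.236163
Iteration 4:
  f(2.227612) = -0.037744
  f(2.236163) = 0.000423
  x_5 = 2.236163 - 0.000423×(2.236163 - 2.227612)/(0.000423 - (-0.037744))
       = 2.236068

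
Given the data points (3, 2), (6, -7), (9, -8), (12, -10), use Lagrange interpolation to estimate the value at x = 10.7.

Lagrange interpolation formula:
P(x) = Σ yᵢ × Lᵢ(x)
where Lᵢ(x) = Π_{j≠i} (x - xⱼ)/(xᵢ - xⱼ)

L_0(10.7) = (10.7 - 6)/(3 - 6) × (10.7 - 9)/(3 - 9) × (10.7 - 12)/(3 - 12) = 0.064117
L_1(10.7) = (10.7 - 3)/(6 - 3) × (10.7 - 9)/(6 - 9) × (10.7 - 12)/(6 - 12) = -0.315130
L_2(10.7) = (10.7 - 3)/(9 - 3) × (10.7 - 6)/(9 - 6) × (10.7 - 12)/(9 - 12) = 0.871241
L_3(10.7) = (10.7 - 3)/(12 - 3) × (10.7 - 6)/(12 - 6) × (10.7 - 9)/(12 - 9) = 0.379772

P(10.7) = 2×L_0(10.7) + (-7)×L_1(10.7) + (-8)×L_2(10.7) + (-10)×L_3(10.7)
P(10.7) = -8.433500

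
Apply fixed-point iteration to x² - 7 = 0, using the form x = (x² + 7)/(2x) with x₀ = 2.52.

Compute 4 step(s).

Equation: x² - 7 = 0
Fixed-point form: x = (x² + 7)/(2x)
x₀ = 2.52

x_1 = g(2.520000) = 2.648889
x_2 = g(2.648889) = 2.645753
x_3 = g(2.645753) = 2.645751
x_4 = g(2.645751) = 2.645751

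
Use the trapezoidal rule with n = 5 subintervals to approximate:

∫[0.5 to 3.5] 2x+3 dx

f(x) = 2x+3
a = 0.5, b = 3.5, n = 5
h = (b - a)/n = 0.600000

Trapezoidal rule: (h/2)[f(x₀) + 2f(x₁) + 2f(x₂) + ... + f(xₙ)]

x_0 = 0.5000, f(x_0) = 4.000000, coefficient = 1
x_1 = 1.1000, f(x_1) = 5.200000, coefficient = 2
x_2 = 1.7000, f(x_2) = 6.400000, coefficient = 2
x_3 = 2.3000, f(x_3) = 7.600000, coefficient = 2
x_4 = 2.9000, f(x_4) = 8.800000, coefficient = 2
x_5 = 3.5000, f(x_5) = 10.000000, coefficient = 1

I ≈ (0.600000/2) × 70.000000 = 21.000000
Exact value: 21.000000
Error: 0.000000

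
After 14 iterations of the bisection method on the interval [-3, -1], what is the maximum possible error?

Bisection error bound: |error| ≤ (b-a)/2^n
|error| ≤ (-1 - (-3))/2^14 = 2/2^14
|error| ≤ 0.0001220703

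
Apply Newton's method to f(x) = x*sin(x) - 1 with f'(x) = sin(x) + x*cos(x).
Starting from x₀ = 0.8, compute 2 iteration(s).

f(x) = x*sin(x) - 1
f'(x) = sin(x) + x*cos(x)
x₀ = 0.8

Newton-Raphson formula: x_{n+1} = x_n - f(x_n)/f'(x_n)

Iteration 1:
  f(0.800000) = -0.426115
  f'(0.800000) = 1.274721
  x_1 = 0.800000 - (-0.426115)/1.274721 = 1.134281
Iteration 2:
  f(1.134281) = 0.027920
  f'(1.134281) = 1.385786
  x_2 = 1.134281 - 0.027920/1.385786 = 1.114134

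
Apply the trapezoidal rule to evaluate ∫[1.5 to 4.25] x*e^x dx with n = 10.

f(x) = x*e^x
a = 1.5, b = 4.25, n = 10
h = (b - a)/n = 0.275000

Trapezoidal rule: (h/2)[f(x₀) + 2f(x₁) + 2f(x₂) + ... + f(xₙ)]

x_0 = 1.5000, f(x_0) = 6.722534, coefficient = 1
x_1 = 1.7750, f(x_1) = 10.472999, coefficient = 2
x_2 = 2.0500, f(x_2) = 15.924197, coefficient = 2
x_3 = 2.3250, f(x_3) = 23.777031, coefficient = 2
x_4 = 2.6000, f(x_4) = 35.005719, coefficient = 2
x_5 = 2.8750, f(x_5) = 50.960594, coefficient = 2
x_6 = 3.1500, f(x_6) = 73.508603, coefficient = 2
x_7 = 3.4250, f(x_7) = 105.225059, coefficient = 2
x_8 = 3.7000, f(x_8) = 149.655026, coefficient = 2
x_9 = 3.9750, f(x_9) = 211.669215, coefficient = 2
x_10 = 4.2500, f(x_10) = 297.948002, coefficient = 1

I ≈ (0.275000/2) × 1657.067423 = 227.846771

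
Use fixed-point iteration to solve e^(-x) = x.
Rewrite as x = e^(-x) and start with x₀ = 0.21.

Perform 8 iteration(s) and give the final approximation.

Equation: e^(-x) = x
Fixed-point form: x = e^(-x)
x₀ = 0.21

x_1 = g(0.210000) = 0.810584
x_2 = g(0.810584) = 0.444598
x_3 = g(0.444598) = 0.641082
x_4 = g(0.641082) = 0.526722
x_5 = g(0.526722) = 0.590537
x_6 = g(0.590537) = 0.554029
x_7 = g(0.554029) = 0.574630
x_8 = g(0.574630) = 0.562913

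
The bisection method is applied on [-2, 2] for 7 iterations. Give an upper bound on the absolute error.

Bisection error bound: |error| ≤ (b-a)/2^n
|error| ≤ (2 - (-2))/2^7 = 4/2^7
|error| ≤ 0.0312500000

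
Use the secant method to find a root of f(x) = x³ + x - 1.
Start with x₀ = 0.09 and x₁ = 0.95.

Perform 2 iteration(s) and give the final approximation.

f(x) = x³ + x - 1
x₀ = 0.09, x₁ = 0.95

Secant formula: x_{n+1} = x_n - f(x_n)(x_n - x_{n-1})/(f(x_n) - f(x_{n-1}))

Iteration 1:
  f(0.090000) = -0.909271
  f(0.950000) = 0.807375
  x_2 = 0.950000 - 0.807375×(0.950000 - 0.090000)/(0.807375 - (-0.909271))
       = 0.545524
Iteration 2:
  f(0.950000) = 0.807375
  f(0.545524) = -0.292130
  x_3 = 0.545524 - (-0.292130)×(0.545524 - 0.950000)/(-0.292130 - 0.807375)
       = 0.652990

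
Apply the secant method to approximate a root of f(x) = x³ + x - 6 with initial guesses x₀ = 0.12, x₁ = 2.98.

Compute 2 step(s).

f(x) = x³ + x - 6
x₀ = 0.12, x₁ = 2.98

Secant formula: x_{n+1} = x_n - f(x_n)(x_n - x_{n-1})/(f(x_n) - f(x_{n-1}))

Iteration 1:
  f(0.120000) = -5.878272
  f(2.980000) = 23.443592
  x_2 = 2.980000 - 23.443592×(2.980000 - 0.120000)/(23.443592 - (-5.878272))
       = 0.693356
Iteration 2:
  f(2.980000) = 23.443592
  f(0.693356) = -4.973319
  x_3 = 0.693356 - (-4.973319)×(0.693356 - 2.980000)/(-4.973319 - 23.443592)
       = 1.093547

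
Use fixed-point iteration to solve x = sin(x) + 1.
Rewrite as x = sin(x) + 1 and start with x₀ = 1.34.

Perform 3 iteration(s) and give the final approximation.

Equation: x = sin(x) + 1
Fixed-point form: x = sin(x) + 1
x₀ = 1.34

x_1 = g(1.340000) = 1.973485
x_2 = g(1.973485) = 1.920011
x_3 = g(1.920011) = 1.939642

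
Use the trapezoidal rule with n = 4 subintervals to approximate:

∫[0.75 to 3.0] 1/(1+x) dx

f(x) = 1/(1+x)
a = 0.75, b = 3.0, n = 4
h = (b - a)/n = 0.562500

Trapezoidal rule: (h/2)[f(x₀) + 2f(x₁) + 2f(x₂) + ... + f(xₙ)]

x_0 = 0.7500, f(x_0) = 0.571429, coefficient = 1
x_1 = 1.3125, f(x_1) = 0.432432, coefficient = 2
x_2 = 1.8750, f(x_2) = 0.347826, coefficient = 2
x_3 = 2.4375, f(x_3) = 0.290909, coefficient = 2
x_4 = 3.0000, f(x_4) = 0.250000, coefficient = 1

I ≈ (0.562500/2) × 2.963764 = 0.833559
Exact value: 0.826679
Error: 0.006880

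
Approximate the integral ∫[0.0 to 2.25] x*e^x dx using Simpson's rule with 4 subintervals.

f(x) = x*e^x
a = 0.0, b = 2.25, n = 4
h = (b - a)/n = 0.562500

Simpson's rule: (h/3)[f(x₀) + 4f(x₁) + 2f(x₂) + ... + f(xₙ)]

x_0 = 0.0000, f(x_0) = 0.000000, coefficient = 1
x_1 = 0.5625, f(x_1) = 0.987218, coefficient = 4
x_2 = 1.1250, f(x_2) = 3.465244, coefficient = 2
x_3 = 1.6875, f(x_3) = 9.122539, coefficient = 4
x_4 = 2.2500, f(x_4) = 21.347406, coefficient = 1

I ≈ (0.562500/3) × 68.716922 = 12.884423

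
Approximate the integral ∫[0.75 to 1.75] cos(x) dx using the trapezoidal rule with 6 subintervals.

f(x) = cos(x)
a = 0.75, b = 1.75, n = 6
h = (b - a)/n = 0.166667

Trapezoidal rule: (h/2)[f(x₀) + 2f(x₁) + 2f(x₂) + ... + f(xₙ)]

x_0 = 0.7500, f(x_0) = 0.731689, coefficient = 1
x_1 = 0.9167, f(x_1) = 0.608469, coefficient = 2
x_2 = 1.0833, f(x_2) = 0.468386, coefficient = 2
x_3 = 1.2500, f(x_3) = 0.315322, coefficient = 2
x_4 = 1.4167, f(x_4) = 0.153520, coefficient = 2
x_5 = 1.5833, f(x_5) = -0.012537, coefficient = 2
x_6 = 1.7500, f(x_6) = -0.178246, coefficient = 1

I ≈ (0.166667/2) × 3.619764 = 0.301647
Exact value: 0.302347
Error: 0.000700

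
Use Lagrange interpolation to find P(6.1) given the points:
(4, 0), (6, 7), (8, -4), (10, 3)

Lagrange interpolation formula:
P(x) = Σ yᵢ × Lᵢ(x)
where Lᵢ(x) = Π_{j≠i} (x - xⱼ)/(xᵢ - xⱼ)

L_0(6.1) = (6.1 - 6)/(4 - 6) × (6.1 - 8)/(4 - 8) × (6.1 - 10)/(4 - 10) = -0.015437
L_1(6.1) = (6.1 - 4)/(6 - 4) × (6.1 - 8)/(6 - 8) × (6.1 - 10)/(6 - 10) = 0.972563
L_2(6.1) = (6.1 - 4)/(8 - 4) × (6.1 - 6)/(8 - 6) × (6.1 - 10)/(8 - 10) = 0.051187
L_3(6.1) = (6.1 - 4)/(10 - 4) × (6.1 - 6)/(10 - 6) × (6.1 - 8)/(10 - 8) = -0.008312

P(6.1) = 0×L_0(6.1) + 7×L_1(6.1) + (-4)×L_2(6.1) + 3×L_3(6.1)
P(6.1) = 6.578250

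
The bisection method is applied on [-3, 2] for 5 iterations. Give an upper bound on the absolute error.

Bisection error bound: |error| ≤ (b-a)/2^n
|error| ≤ (2 - (-3))/2^5 = 5/2^5
|error| ≤ 0.1562500000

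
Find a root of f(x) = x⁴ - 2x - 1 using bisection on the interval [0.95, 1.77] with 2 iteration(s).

f(x) = x⁴ - 2x - 1
Initial interval: [0.95, 1.77]

Iteration 1:
  c_1 = (0.950000 + 1.770000)/2 = 1.360000
  f(c_1) = f(1.360000) = -0.298980
  f(a) × f(c) ≥ 0, new interval: [1.360000, 1.770000]
Iteration 2:
  c_2 = (1.360000 + 1.770000)/2 = 1.565000
  f(c_2) = f(1.565000) = 1.868703
  f(a) × f(c) < 0, new interval: [1.360000, 1.565000]

After 2 iteration(s), the approximation is c_2 = 1.565000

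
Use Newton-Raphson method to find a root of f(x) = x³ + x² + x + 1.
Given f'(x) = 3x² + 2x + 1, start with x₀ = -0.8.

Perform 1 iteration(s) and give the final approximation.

f(x) = x³ + x² + x + 1
f'(x) = 3x² + 2x + 1
x₀ = -0.8

Newton-Raphson formula: x_{n+1} = x_n - f(x_n)/f'(x_n)

Iteration 1:
  f(-0.800000) = 0.328000
  f'(-0.800000) = 1.320000
  x_1 = -0.800000 - 0.328000/1.320000 = -1.048485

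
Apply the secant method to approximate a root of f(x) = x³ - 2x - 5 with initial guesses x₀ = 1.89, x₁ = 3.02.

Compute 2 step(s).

f(x) = x³ - 2x - 5
x₀ = 1.89, x₁ = 3.02

Secant formula: x_{n+1} = x_n - f(x_n)(x_n - x_{n-1})/(f(x_n) - f(x_{n-1}))

Iteration 1:
  f(1.890000) = -2.028731
  f(3.020000) = 16.503608
  x_2 = 3.020000 - 16.503608×(3.020000 - 1.890000)/(16.503608 - (-2.028731))
       = 2.013701
Iteration 2:
  f(3.020000) = 16.503608
  f(2.013701) = -0.861863
  x_3 = 2.013701 - (-0.861863)×(2.013701 - 3.020000)/(-0.861863 - 16.503608)
       = 2.063644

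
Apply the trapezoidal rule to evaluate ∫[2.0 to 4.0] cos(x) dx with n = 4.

f(x) = cos(x)
a = 2.0, b = 4.0, n = 4
h = (b - a)/n = 0.500000

Trapezoidal rule: (h/2)[f(x₀) + 2f(x₁) + 2f(x₂) + ... + f(xₙ)]

x_0 = 2.0000, f(x_0) = -0.416147, coefficient = 1
x_1 = 2.5000, f(x_1) = -0.801144, coefficient = 2
x_2 = 3.0000, f(x_2) = -0.989992, coefficient = 2
x_3 = 3.5000, f(x_3) = -0.936457, coefficient = 2
x_4 = 4.0000, f(x_4) = -0.653644, coefficient = 1

I ≈ (0.500000/2) × -6.524976 = -1.631244
Exact value: -1.666100
Error: 0.034856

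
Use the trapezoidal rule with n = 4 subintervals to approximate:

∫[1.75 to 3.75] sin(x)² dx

f(x) = sin(x)²
a = 1.75, b = 3.75, n = 4
h = (b - a)/n = 0.500000

Trapezoidal rule: (h/2)[f(x₀) + 2f(x₁) + 2f(x₂) + ... + f(xₙ)]

x_0 = 1.7500, f(x_0) = 0.968228, coefficient = 1
x_1 = 2.2500, f(x_1) = 0.605398, coefficient = 2
x_2 = 2.7500, f(x_2) = 0.145665, coefficient = 2
x_3 = 3.2500, f(x_3) = 0.011706, coefficient = 2
x_4 = 3.7500, f(x_4) = 0.326682, coefficient = 1

I ≈ (0.500000/2) × 2.820449 = 0.705112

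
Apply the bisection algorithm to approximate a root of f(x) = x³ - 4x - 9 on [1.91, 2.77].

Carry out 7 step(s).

f(x) = x³ - 4x - 9
Initial interval: [1.91, 2.77]

Iteration 1:
  c_1 = (1.910000 + 2.770000)/2 = 2.340000
  f(c_1) = f(2.340000) = -5.547096
  f(a) × f(c) ≥ 0, new interval: [2.340000, 2.770000]
Iteration 2:
  c_2 = (2.340000 + 2.770000)/2 = 2.555000
  f(c_2) = f(2.555000) = -2.540896
  f(a) × f(c) ≥ 0, new interval: [2.555000, 2.770000]
Iteration 3:
  c_3 = (2.555000 + 2.770000)/2 = 2.662500
  f(c_3) = f(2.662500) = -0.775787
  f(a) × f(c) ≥ 0, new interval: [2.662500, 2.770000]
Iteration 4:
  c_4 = (2.662500 + 2.770000)/2 = 2.716250
  f(c_4) = f(2.716250) = 0.175531
  f(a) × f(c) < 0, new interval: [2.662500, 2.716250]
Iteration 5:
  c_5 = (2.662500 + 2.716250)/2 = 2.689375
  f(c_5) = f(2.689375) = -0.305956
  f(a) × f(c) ≥ 0, new interval: [2.689375, 2.716250]
Iteration 6:
  c_6 = (2.689375 + 2.716250)/2 = 2.702812
  f(c_6) = f(2.702812) = -0.066677
  f(a) × f(c) ≥ 0, new interval: [2.702812, 2.716250]
Iteration 7:
  c_7 = (2.702812 + 2.716250)/2 = 2.709531
  f(c_7) = f(2.709531) = 0.054060
  f(a) × f(c) < 0, new interval: [2.702812, 2.709531]

After 7 iteration(s), the approximation is c_7 = 2.709531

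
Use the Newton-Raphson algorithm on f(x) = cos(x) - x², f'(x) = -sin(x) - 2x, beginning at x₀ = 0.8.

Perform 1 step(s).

f(x) = cos(x) - x²
f'(x) = -sin(x) - 2x
x₀ = 0.8

Newton-Raphson formula: x_{n+1} = x_n - f(x_n)/f'(x_n)

Iteration 1:
  f(0.800000) = 0.056707
  f'(0.800000) = -2.317356
  x_1 = 0.800000 - 0.056707/(-2.317356) = 0.824470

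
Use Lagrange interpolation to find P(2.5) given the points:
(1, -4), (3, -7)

Lagrange interpolation formula:
P(x) = Σ yᵢ × Lᵢ(x)
where Lᵢ(x) = Π_{j≠i} (x - xⱼ)/(xᵢ - xⱼ)

L_0(2.5) = (2.5 - 3)/(1 - 3) = 0.250000
L_1(2.5) = (2.5 - 1)/(3 - 1) = 0.750000

P(2.5) = (-4)×L_0(2.5) + (-7)×L_1(2.5)
P(2.5) = -6.250000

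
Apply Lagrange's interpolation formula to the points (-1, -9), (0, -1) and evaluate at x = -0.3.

Lagrange interpolation formula:
P(x) = Σ yᵢ × Lᵢ(x)
where Lᵢ(x) = Π_{j≠i} (x - xⱼ)/(xᵢ - xⱼ)

L_0(-0.3) = (-0.3 - 0)/(-1 - 0) = 0.300000
L_1(-0.3) = (-0.3 - (-1))/(0 - (-1)) = 0.700000

P(-0.3) = (-9)×L_0(-0.3) + (-1)×L_1(-0.3)
P(-0.3) = -3.400000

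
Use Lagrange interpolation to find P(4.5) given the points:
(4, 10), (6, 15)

Lagrange interpolation formula:
P(x) = Σ yᵢ × Lᵢ(x)
where Lᵢ(x) = Π_{j≠i} (x - xⱼ)/(xᵢ - xⱼ)

L_0(4.5) = (4.5 - 6)/(4 - 6) = 0.750000
L_1(4.5) = (4.5 - 4)/(6 - 4) = 0.250000

P(4.5) = 10×L_0(4.5) + 15×L_1(4.5)
P(4.5) = 11.250000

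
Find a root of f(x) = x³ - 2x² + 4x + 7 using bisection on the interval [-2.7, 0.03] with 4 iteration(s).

f(x) = x³ - 2x² + 4x + 7
Initial interval: [-2.7, 0.03]

Iteration 1:
  c_1 = (-2.700000 + 0.030000)/2 = -1.335000
  f(c_1) = f(-1.335000) = -4.283720
  f(a) × f(c) ≥ 0, new interval: [-1.335000, 0.030000]
Iteration 2:
  c_2 = (-1.335000 + 0.030000)/2 = -0.652500
  f(c_2) = f(-0.652500) = 3.260682
  f(a) × f(c) < 0, new interval: [-1.335000, -0.652500]
Iteration 3:
  c_3 = (-1.335000 + (-0.652500))/2 = -0.993750
  f(c_3) = f(-0.993750) = 0.068555
  f(a) × f(c) < 0, new interval: [-1.335000, -0.993750]
Iteration 4:
  c_4 = (-1.335000 + (-0.993750))/2 = -1.164375
  f(c_4) = f(-1.164375) = -1.947662
  f(a) × f(c) ≥ 0, new interval: [-1.164375, -0.993750]

After 4 iteration(s), the approximation is c_4 = -1.164375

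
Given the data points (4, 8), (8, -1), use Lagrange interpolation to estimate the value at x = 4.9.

Lagrange interpolation formula:
P(x) = Σ yᵢ × Lᵢ(x)
where Lᵢ(x) = Π_{j≠i} (x - xⱼ)/(xᵢ - xⱼ)

L_0(4.9) = (4.9 - 8)/(4 - 8) = 0.775000
L_1(4.9) = (4.9 - 4)/(8 - 4) = 0.225000

P(4.9) = 8×L_0(4.9) + (-1)×L_1(4.9)
P(4.9) = 5.975000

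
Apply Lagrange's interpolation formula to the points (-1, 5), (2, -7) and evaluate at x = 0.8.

Lagrange interpolation formula:
P(x) = Σ yᵢ × Lᵢ(x)
where Lᵢ(x) = Π_{j≠i} (x - xⱼ)/(xᵢ - xⱼ)

L_0(0.8) = (0.8 - 2)/(-1 - 2) = 0.400000
L_1(0.8) = (0.8 - (-1))/(2 - (-1)) = 0.600000

P(0.8) = 5×L_0(0.8) + (-7)×L_1(0.8)
P(0.8) = -2.200000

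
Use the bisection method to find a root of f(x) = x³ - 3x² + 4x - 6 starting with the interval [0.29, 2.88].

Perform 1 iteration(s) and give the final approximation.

f(x) = x³ - 3x² + 4x - 6
Initial interval: [0.29, 2.88]

Iteration 1:
  c_1 = (0.290000 + 2.880000)/2 = 1.585000
  f(c_1) = f(1.585000) = -3.214798
  f(a) × f(c) ≥ 0, new interval: [1.585000, 2.880000]

After 1 iteration(s), the approximation is c_1 = 1.585000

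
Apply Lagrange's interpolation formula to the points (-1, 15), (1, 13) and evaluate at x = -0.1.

Lagrange interpolation formula:
P(x) = Σ yᵢ × Lᵢ(x)
where Lᵢ(x) = Π_{j≠i} (x - xⱼ)/(xᵢ - xⱼ)

L_0(-0.1) = (-0.1 - 1)/(-1 - 1) = 0.550000
L_1(-0.1) = (-0.1 - (-1))/(1 - (-1)) = 0.450000

P(-0.1) = 15×L_0(-0.1) + 13×L_1(-0.1)
P(-0.1) = 14.100000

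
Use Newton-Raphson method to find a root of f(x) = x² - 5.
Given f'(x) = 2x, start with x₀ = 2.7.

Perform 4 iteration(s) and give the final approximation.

f(x) = x² - 5
f'(x) = 2x
x₀ = 2.7

Newton-Raphson formula: x_{n+1} = x_n - f(x_n)/f'(x_n)

Iteration 1:
  f(2.700000) = 2.290000
  f'(2.700000) = 5.400000
  x_1 = 2.700000 - 2.290000/5.400000 = 2.275926
Iteration 2:
  f(2.275926) = 0.179839
  f'(2.275926) = 4.551852
  x_2 = 2.275926 - 0.179839/4.551852 = 2.236417
Iteration 3:
  f(2.236417) = 0.001561
  f'(2.236417) = 4.472834
  x_3 = 2.236417 - 0.001561/4.472834 = 2.236068
Iteration 4:
  f(2.236068) = 0.000000
  f'(2.236068) = 4.472136
  x_4 = 2.236068 - 0.000000/4.472136 = 2.236068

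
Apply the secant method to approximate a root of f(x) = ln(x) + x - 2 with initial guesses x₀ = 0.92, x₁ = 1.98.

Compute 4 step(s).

f(x) = ln(x) + x - 2
x₀ = 0.92, x₁ = 1.98

Secant formula: x_{n+1} = x_n - f(x_n)(x_n - x_{n-1})/(f(x_n) - f(x_{n-1}))

Iteration 1:
  f(0.920000) = -1.163382
  f(1.980000) = 0.663097
  x_2 = 1.980000 - 0.663097×(1.980000 - 0.920000)/(0.663097 - (-1.163382))
       = 1.595171
Iteration 2:
  f(1.980000) = 0.663097
  f(1.595171) = 0.062151
  x_3 = 1.595171 - 0.062151×(1.595171 - 1.980000)/(0.062151 - 0.663097)
       = 1.555371
Iteration 3:
  f(1.595171) = 0.062151
  f(1.555371) = -0.002916
  x_4 = 1.555371 - (-0.002916)×(1.555371 - 1.595171)/(-0.002916 - 0.062151)
       = 1.557154
Iteration 4:
  f(1.555371) = -0.002916
  f(1.557154) = 0.000014
  x_5 = 1.557154 - 0.000014×(1.557154 - 1.555371)/(0.000014 - (-0.002916))
       = 1.557146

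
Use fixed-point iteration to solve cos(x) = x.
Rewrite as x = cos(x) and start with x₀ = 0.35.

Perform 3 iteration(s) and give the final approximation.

Equation: cos(x) = x
Fixed-point form: x = cos(x)
x₀ = 0.35

x_1 = g(0.350000) = 0.939373
x_2 = g(0.939373) = 0.590294
x_3 = g(0.590294) = 0.830777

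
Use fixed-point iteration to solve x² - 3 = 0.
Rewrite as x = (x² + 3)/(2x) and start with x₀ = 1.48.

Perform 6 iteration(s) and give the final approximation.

Equation: x² - 3 = 0
Fixed-point form: x = (x² + 3)/(2x)
x₀ = 1.48

x_1 = g(1.480000) = 1.753514
x_2 = g(1.753514) = 1.732182
x_3 = g(1.732182) = 1.732051
x_4 = g(1.732051) = 1.732051
x_5 = g(1.732051) = 1.732051
x_6 = g(1.732051) = 1.732051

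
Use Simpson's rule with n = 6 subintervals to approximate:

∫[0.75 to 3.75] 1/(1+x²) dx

f(x) = 1/(1+x²)
a = 0.75, b = 3.75, n = 6
h = (b - a)/n = 0.500000

Simpson's rule: (h/3)[f(x₀) + 4f(x₁) + 2f(x₂) + ... + f(xₙ)]

x_0 = 0.7500, f(x_0) = 0.640000, coefficient = 1
x_1 = 1.2500, f(x_1) = 0.390244, coefficient = 4
x_2 = 1.7500, f(x_2) = 0.246154, coefficient = 2
x_3 = 2.2500, f(x_3) = 0.164948, coefficient = 4
x_4 = 2.7500, f(x_4) = 0.116788, coefficient = 2
x_5 = 3.2500, f(x_5) = 0.086486, coefficient = 4
x_6 = 3.7500, f(x_6) = 0.066390, coefficient = 1

I ≈ (0.500000/3) × 3.998990 = 0.666498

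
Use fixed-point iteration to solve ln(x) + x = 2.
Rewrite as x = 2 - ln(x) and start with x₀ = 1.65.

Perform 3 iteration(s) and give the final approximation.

Equation: ln(x) + x = 2
Fixed-point form: x = 2 - ln(x)
x₀ = 1.65

x_1 = g(1.650000) = 1.499225
x_2 = g(1.499225) = 1.595052
x_3 = g(1.595052) = 1.533094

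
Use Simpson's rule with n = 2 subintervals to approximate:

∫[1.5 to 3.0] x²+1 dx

f(x) = x²+1
a = 1.5, b = 3.0, n = 2
h = (b - a)/n = 0.750000

Simpson's rule: (h/3)[f(x₀) + 4f(x₁) + 2f(x₂) + ... + f(xₙ)]

x_0 = 1.5000, f(x_0) = 3.250000, coefficient = 1
x_1 = 2.2500, f(x_1) = 6.062500, coefficient = 4
x_2 = 3.0000, f(x_2) = 10.000000, coefficient = 1

I ≈ (0.750000/3) × 37.500000 = 9.375000
Exact value: 9.375000
Error: 0.000000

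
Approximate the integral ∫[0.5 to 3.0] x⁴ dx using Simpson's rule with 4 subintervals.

f(x) = x⁴
a = 0.5, b = 3.0, n = 4
h = (b - a)/n = 0.625000

Simpson's rule: (h/3)[f(x₀) + 4f(x₁) + 2f(x₂) + ... + f(xₙ)]

x_0 = 0.5000, f(x_0) = 0.062500, coefficient = 1
x_1 = 1.1250, f(x_1) = 1.601807, coefficient = 4
x_2 = 1.7500, f(x_2) = 9.378906, coefficient = 2
x_3 = 2.3750, f(x_3) = 31.816650, coefficient = 4
x_4 = 3.0000, f(x_4) = 81.000000, coefficient = 1

I ≈ (0.625000/3) × 233.494141 = 48.644613
Exact value: 48.593750
Error: 0.050863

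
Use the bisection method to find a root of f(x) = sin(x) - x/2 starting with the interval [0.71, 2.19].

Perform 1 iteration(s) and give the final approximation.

f(x) = sin(x) - x/2
Initial interval: [0.71, 2.19]

Iteration 1:
  c_1 = (0.710000 + 2.190000)/2 = 1.450000
  f(c_1) = f(1.450000) = 0.267713
  f(a) × f(c) ≥ 0, new interval: [1.450000, 2.190000]

After 1 iteration(s), the approximation is c_1 = 1.450000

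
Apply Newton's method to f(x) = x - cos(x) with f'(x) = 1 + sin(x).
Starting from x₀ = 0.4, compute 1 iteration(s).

f(x) = x - cos(x)
f'(x) = 1 + sin(x)
x₀ = 0.4

Newton-Raphson formula: x_{n+1} = x_n - f(x_n)/f'(x_n)

Iteration 1:
  f(0.400000) = -0.521061
  f'(0.400000) = 1.389418
  x_1 = 0.400000 - (-0.521061)/1.389418 = 0.775021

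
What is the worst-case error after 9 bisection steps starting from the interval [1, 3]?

Bisection error bound: |error| ≤ (b-a)/2^n
|error| ≤ (3 - 1)/2^9 = 2/2^9
|error| ≤ 0.0039062500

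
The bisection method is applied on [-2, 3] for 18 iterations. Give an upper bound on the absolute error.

Bisection error bound: |error| ≤ (b-a)/2^n
|error| ≤ (3 - (-2))/2^18 = 5/2^18
|error| ≤ 0.0000190735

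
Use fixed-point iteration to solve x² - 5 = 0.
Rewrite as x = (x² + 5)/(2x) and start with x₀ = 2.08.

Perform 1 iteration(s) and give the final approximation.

Equation: x² - 5 = 0
Fixed-point form: x = (x² + 5)/(2x)
x₀ = 2.08

x_1 = g(2.080000) = 2.241923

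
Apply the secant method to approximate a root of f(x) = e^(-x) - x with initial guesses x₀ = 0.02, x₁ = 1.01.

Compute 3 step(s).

f(x) = e^(-x) - x
x₀ = 0.02, x₁ = 1.01

Secant formula: x_{n+1} = x_n - f(x_n)(x_n - x_{n-1})/(f(x_n) - f(x_{n-1}))

Iteration 1:
  f(0.020000) = 0.960199
  f(1.010000) = -0.645781
  x_2 = 1.010000 - (-0.645781)×(1.010000 - 0.020000)/(-0.645781 - 0.960199)
       = 0.611911
Iteration 2:
  f(1.010000) = -0.645781
  f(0.611911) = -0.069597
  x_3 = 0.611911 - (-0.069597)×(0.611911 - 1.010000)/(-0.069597 - (-0.645781))
       = 0.563826
Iteration 3:
  f(0.611911) = -0.069597
  f(0.563826) = 0.005202
  x_4 = 0.563826 - 0.005202×(0.563826 - 0.611911)/(0.005202 - (-0.069597))
       = 0.567170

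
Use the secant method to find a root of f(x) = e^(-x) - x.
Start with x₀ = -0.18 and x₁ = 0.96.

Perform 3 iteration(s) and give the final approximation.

f(x) = e^(-x) - x
x₀ = -0.18, x₁ = 0.96

Secant formula: x_{n+1} = x_n - f(x_n)(x_n - x_{n-1})/(f(x_n) - f(x_{n-1}))

Iteration 1:
  f(-0.180000) = 1.377217
  f(0.960000) = -0.577107
  x_2 = 0.960000 - (-0.577107)×(0.960000 - (-0.180000))/(-0.577107 - 1.377217)
       = 0.623361
Iteration 2:
  f(0.960000) = -0.577107
  f(0.623361) = -0.087221
  x_3 = 0.623361 - (-0.087221)×(0.623361 - 0.960000)/(-0.087221 - (-0.577107))
       = 0.563424
Iteration 3:
  f(0.623361) = -0.087221
  f(0.563424) = 0.005832
  x_4 = 0.563424 - 0.005832×(0.563424 - 0.623361)/(0.005832 - (-0.087221))
       = 0.567181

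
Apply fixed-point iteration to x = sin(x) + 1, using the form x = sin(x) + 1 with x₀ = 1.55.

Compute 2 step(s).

Equation: x = sin(x) + 1
Fixed-point form: x = sin(x) + 1
x₀ = 1.55

x_1 = g(1.550000) = 1.999784
x_2 = g(1.999784) = 1.909387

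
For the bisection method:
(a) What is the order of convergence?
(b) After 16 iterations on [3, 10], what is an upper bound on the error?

(a) Bisection has linear (order 1) convergence; the error is halved each step.

(b) Error bound = (b-a)/2^n = (10 - 3)/2^{16}
    = 7/2^{16}

(a) 1 (linear); (b) error ≤ 1.07e-04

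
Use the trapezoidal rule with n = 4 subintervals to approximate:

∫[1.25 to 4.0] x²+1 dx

f(x) = x²+1
a = 1.25, b = 4.0, n = 4
h = (b - a)/n = 0.687500

Trapezoidal rule: (h/2)[f(x₀) + 2f(x₁) + 2f(x₂) + ... + f(xₙ)]

x_0 = 1.2500, f(x_0) = 2.562500, coefficient = 1
x_1 = 1.9375, f(x_1) = 4.753906, coefficient = 2
x_2 = 2.6250, f(x_2) = 7.890625, coefficient = 2
x_3 = 3.3125, f(x_3) = 11.972656, coefficient = 2
x_4 = 4.0000, f(x_4) = 17.000000, coefficient = 1

I ≈ (0.687500/2) × 68.796875 = 23.648926
Exact value: 23.432292
Error: 0.216634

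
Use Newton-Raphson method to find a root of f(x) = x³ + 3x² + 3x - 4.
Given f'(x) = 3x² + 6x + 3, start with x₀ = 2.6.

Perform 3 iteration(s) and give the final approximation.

f(x) = x³ + 3x² + 3x - 4
f'(x) = 3x² + 6x + 3
x₀ = 2.6

Newton-Raphson formula: x_{n+1} = x_n - f(x_n)/f'(x_n)

Iteration 1:
  f(2.600000) = 41.656000
  f'(2.600000) = 38.880000
  x_1 = 2.600000 - 41.656000/38.880000 = 1.528601
Iteration 2:
  f(1.528601) = 11.167424
  f'(1.528601) = 19.181466
  x_2 = 1.528601 - 11.167424/19.181466 = 0.946402
Iteration 3:
  f(0.946402) = 2.373908
  f'(0.946402) = 11.365444
  x_3 = 0.946402 - 2.373908/11.365444 = 0.737531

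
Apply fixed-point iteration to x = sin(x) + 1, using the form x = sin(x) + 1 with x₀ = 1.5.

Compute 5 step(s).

Equation: x = sin(x) + 1
Fixed-point form: x = sin(x) + 1
x₀ = 1.5

x_1 = g(1.500000) = 1.997495
x_2 = g(1.997495) = 1.910337
x_3 = g(1.910337) = 1.942908
x_4 = g(1.942908) = 1.931562
x_5 = g(1.931562) = 1.935627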